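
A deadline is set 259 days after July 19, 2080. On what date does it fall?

Jul has 31 days: +13 → Aug 1, 2080 (246 left).
Aug has 31 days: +31 → Sep 1, 2080 (215 left).
Sep has 30 days: +30 → Oct 1, 2080 (185 left).
Oct has 31 days: +31 → Nov 1, 2080 (154 left).
Nov has 30 days: +30 → Dec 1, 2080 (124 left).
Dec has 31 days: +31 → Jan 1, 2081 (93 left).
Jan has 31 days: +31 → Feb 1, 2081 (62 left).
Feb has 28 days: +28 → Mar 1, 2081 (34 left).
Mar has 31 days: +31 → Apr 1, 2081 (3 left).
+3 → Apr 4, 2081.

April 4, 2081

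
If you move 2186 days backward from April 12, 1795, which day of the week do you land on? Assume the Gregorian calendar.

Apr 12, 1795 is a Sunday.
2186 mod 7 = 2, so 2186 days before a Sunday is Sunday − 2 = Friday.

Friday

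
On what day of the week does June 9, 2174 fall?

January 1, 2174 is a Saturday.
Jan 1, 2174 → Feb 1, 2174: 31 days (January has 31).
Feb 1, 2174 → Mar 1, 2174: 28 days (February has 28).
Mar 1, 2174 → Apr 1, 2174: 31 days (March has 31).
Apr 1, 2174 → May 1, 2174: 30 days (April has 30).
May 1, 2174 → Jun 1, 2174: 31 days (May has 31).
Jun 1, 2174 → Jun 9, 2174: 8 days.
Total: 159 days.
159 mod 7 = 5, so Saturday + 5 = Thursday.

Thursday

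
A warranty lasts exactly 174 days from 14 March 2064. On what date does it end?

September 4, 2064

Mar has 31 days: +18 → Apr 1, 2064 (156 left).
Apr has 30 days: +30 → May 1, 2064 (126 left).
May has 31 days: +31 → Jun 1, 2064 (95 left).
Jun has 30 days: +30 → Jul 1, 2064 (65 left).
Jul has 31 days: +31 → Aug 1, 2064 (34 left).
Aug has 31 days: +31 → Sep 1, 2064 (3 left).
+3 → Sep 4, 2064.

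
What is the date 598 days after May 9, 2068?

December 28, 2069

+365 (one year) → May 9, 2069 (233 left).
May has 31 days: +23 → Jun 1, 2069 (210 left).
Jun has 30 days: +30 → Jul 1, 2069 (180 left).
Jul has 31 days: +31 → Aug 1, 2069 (149 left).
Aug has 31 days: +31 → Sep 1, 2069 (118 left).
Sep has 30 days: +30 → Oct 1, 2069 (88 left).
Oct has 31 days: +31 → Nov 1, 2069 (57 left).
Nov has 30 days: +30 → Dec 1, 2069 (27 left).
+27 → Dec 28, 2069.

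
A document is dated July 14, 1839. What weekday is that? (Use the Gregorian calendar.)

Sunday

Doomsday rule: the anchor day for the 1800s is Friday. For year 39: 39÷12 = 3 r 3, and 3÷4 = 0, so 3+3+0 = 6.
Friday + 6 ≡ Thursday — that's 1839's doomsday.
In July the doomsday date is Jul 11.
Jul 14 is 3 days after Jul 11; 3 mod 7 = 3, so Thursday + 3 = Sunday.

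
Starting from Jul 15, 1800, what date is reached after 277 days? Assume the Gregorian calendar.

April 18, 1801

Jul has 31 days: +17 → Aug 1, 1800 (260 left).
Aug has 31 days: +31 → Sep 1, 1800 (229 left).
Sep has 30 days: +30 → Oct 1, 1800 (199 left).
Oct has 31 days: +31 → Nov 1, 1800 (168 left).
Nov has 30 days: +30 → Dec 1, 1800 (138 left).
Dec has 31 days: +31 → Jan 1, 1801 (107 left).
Jan has 31 days: +31 → Feb 1, 1801 (76 left).
Feb has 28 days: +28 → Mar 1, 1801 (48 left).
Mar has 31 days: +31 → Apr 1, 1801 (17 left).
+17 → Apr 18, 1801.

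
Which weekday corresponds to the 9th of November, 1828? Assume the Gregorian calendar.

Doomsday rule: the anchor day for the 1800s is Friday. For year 28: 28÷12 = 2 r 4, and 4÷4 = 1, so 2+4+1 = 7.
Friday + 7 ≡ Friday — that's 1828's doomsday.
In November the doomsday date is Nov 7.
Nov 9 is 2 days after Nov 7; 2 mod 7 = 2, so Friday + 2 = Sunday.

Sunday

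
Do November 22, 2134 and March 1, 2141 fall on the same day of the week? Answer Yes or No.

No

From Nov 22, 2134 to Mar 1, 2141 is 2291 days.
2291 mod 7 = 2, so they are different weekdays.
(Nov 22, 2134 is a Monday; Mar 1, 2141 is a Wednesday.)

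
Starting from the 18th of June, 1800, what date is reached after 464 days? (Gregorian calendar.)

+365 (one year) → Jun 18, 1801 (99 left).
Jun has 30 days: +13 → Jul 1, 1801 (86 left).
Jul has 31 days: +31 → Aug 1, 1801 (55 left).
Aug has 31 days: +31 → Sep 1, 1801 (24 left).
+24 → Sep 25, 1801.

September 25, 1801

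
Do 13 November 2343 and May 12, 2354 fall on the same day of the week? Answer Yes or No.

No

From Nov 13, 2343 to May 12, 2354 is 3833 days.
3833 mod 7 = 4, so they are different weekdays.
(Nov 13, 2343 is a Saturday; May 12, 2354 is a Wednesday.)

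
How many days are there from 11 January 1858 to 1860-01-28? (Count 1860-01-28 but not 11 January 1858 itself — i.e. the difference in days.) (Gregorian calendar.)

747

Jan 11, 1858 → Jan 11, 1859: 365 days.
Jan 11, 1859 → Feb 11, 1859: 31 days (January has 31).
Feb 11, 1859 → Mar 11, 1859: 28 days (February has 28).
Mar 11, 1859 → Apr 11, 1859: 31 days (March has 31).
Apr 11, 1859 → May 11, 1859: 30 days (April has 30).
May 11, 1859 → Jun 11, 1859: 31 days (May has 31).
Jun 11, 1859 → Jul 11, 1859: 30 days (June has 30).
Jul 11, 1859 → Aug 11, 1859: 31 days (July has 31).
Aug 11, 1859 → Sep 11, 1859: 31 days (August has 31).
Sep 11, 1859 → Oct 11, 1859: 30 days (September has 30).
Oct 11, 1859 → Nov 11, 1859: 31 days (October has 31).
Nov 11, 1859 → Dec 11, 1859: 30 days (November has 30).
Dec 11, 1859 → Jan 11, 1860: 31 days (December has 31).
Jan 11, 1860 → Jan 28, 1860: 17 days.
Total: 747 days.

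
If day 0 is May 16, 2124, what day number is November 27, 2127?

1290

May 16, 2124 → May 16, 2125: 365 days.
May 16, 2125 → May 16, 2126: 365 days.
May 16, 2126 → May 16, 2127: 365 days.
May 16, 2127 → Jun 16, 2127: 31 days (May has 31).
Jun 16, 2127 → Jul 16, 2127: 30 days (June has 30).
Jul 16, 2127 → Aug 16, 2127: 31 days (July has 31).
Aug 16, 2127 → Sep 16, 2127: 31 days (August has 31).
Sep 16, 2127 → Oct 16, 2127: 30 days (September has 30).
Oct 16, 2127 → Nov 16, 2127: 31 days (October has 31).
Nov 16, 2127 → Nov 27, 2127: 11 days.
Total: 1290 days.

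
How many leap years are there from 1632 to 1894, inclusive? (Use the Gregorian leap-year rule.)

Multiples of 4 in [1632,1894]: 66.
Of those, multiples of 100: 2 (not leap unless ÷400).
Multiples of 400: 0.
Leap years = 66 − 2 + 0 = 64.

64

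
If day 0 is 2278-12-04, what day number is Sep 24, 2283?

Dec 4, 2278 → Dec 4, 2279: 365 days.
Dec 4, 2279 → Dec 4, 2280: 366 days (Feb 29, 2280 is in that span).
Dec 4, 2280 → Dec 4, 2281: 365 days.
Dec 4, 2281 → Dec 4, 2282: 365 days.
Dec 4, 2282 → Jan 4, 2283: 31 days (December has 31).
Jan 4, 2283 → Feb 4, 2283: 31 days (January has 31).
Feb 4, 2283 → Mar 4, 2283: 28 days (February has 28).
Mar 4, 2283 → Apr 4, 2283: 31 days (March has 31).
Apr 4, 2283 → May 4, 2283: 30 days (April has 30).
May 4, 2283 → Jun 4, 2283: 31 days (May has 31).
Jun 4, 2283 → Jul 4, 2283: 30 days (June has 30).
Jul 4, 2283 → Aug 4, 2283: 31 days (July has 31).
Aug 4, 2283 → Sep 4, 2283: 31 days (August has 31).
Sep 4, 2283 → Sep 24, 2283: 20 days.
Total: 1755 days.

1755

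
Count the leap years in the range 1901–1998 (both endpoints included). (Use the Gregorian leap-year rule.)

Multiples of 4 in [1901,1998]: 24.
Of those, multiples of 100: 0 (not leap unless ÷400).
Multiples of 400: 0.
Leap years = 24 − 0 + 0 = 24.

24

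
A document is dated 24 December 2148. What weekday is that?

Doomsday rule: the anchor day for the 2100s is Sunday. For year 48: 48÷12 = 4 r 0, and 0÷4 = 0, so 4+0+0 = 4.
Sunday + 4 ≡ Thursday — that's 2148's doomsday.
In December the doomsday date is Dec 12.
Dec 24 is 12 days after Dec 12; 12 mod 7 = 5, so Thursday + 5 = Tuesday.

Tuesday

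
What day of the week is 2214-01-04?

Doomsday rule: the anchor day for the 2200s is Friday. For year 14: 14÷12 = 1 r 2, and 2÷4 = 0, so 1+2+0 = 3.
Friday + 3 ≡ Monday — that's 2214's doomsday.
In January the doomsday date is Jan 3 (2214 is not a leap year).
Jan 4 is 1 day after Jan 3; 1 mod 7 = 1, so Monday + 1 = Tuesday.

Tuesday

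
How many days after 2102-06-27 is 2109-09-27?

Jun 27, 2102 → Jun 27, 2103: 365 days.
Jun 27, 2103 → Jun 27, 2104: 366 days (Feb 29, 2104 is in that span).
Jun 27, 2104 → Jun 27, 2105: 365 days.
Jun 27, 2105 → Jun 27, 2106: 365 days.
Jun 27, 2106 → Jun 27, 2107: 365 days.
Jun 27, 2107 → Jun 27, 2108: 366 days (Feb 29, 2108 is in that span).
Jun 27, 2108 → Jun 27, 2109: 365 days.
Jun 27, 2109 → Jul 27, 2109: 30 days (June has 30).
Jul 27, 2109 → Aug 27, 2109: 31 days (July has 31).
Aug 27, 2109 → Sep 27, 2109: 31 days.
Total: 2649 days.

2649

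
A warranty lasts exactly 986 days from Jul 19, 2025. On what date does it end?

March 31, 2028

+365 (one year) → Jul 19, 2026 (621 left).
+365 (one year) → Jul 19, 2027 (256 left).
Jul has 31 days: +13 → Aug 1, 2027 (243 left).
Aug has 31 days: +31 → Sep 1, 2027 (212 left).
Sep has 30 days: +30 → Oct 1, 2027 (182 left).
Oct has 31 days: +31 → Nov 1, 2027 (151 left).
Nov has 30 days: +30 → Dec 1, 2027 (121 left).
Dec has 31 days: +31 → Jan 1, 2028 (90 left).
Jan has 31 days: +31 → Feb 1, 2028 (59 left).
Feb has 29 days: +29 → Mar 1, 2028 (30 left).
+30 → Mar 31, 2028.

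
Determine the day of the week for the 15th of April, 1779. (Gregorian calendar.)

Doomsday rule: the anchor day for the 1700s is Sunday. For year 79: 79÷12 = 6 r 7, and 7÷4 = 1, so 6+7+1 = 14.
Sunday + 14 ≡ Sunday — that's 1779's doomsday.
In April the doomsday date is Apr 4.
Apr 15 is 11 days after Apr 4; 11 mod 7 = 4, so Sunday + 4 = Thursday.

Thursday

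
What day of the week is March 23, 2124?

Thursday

Doomsday rule: the anchor day for the 2100s is Sunday. For year 24: 24÷12 = 2 r 0, and 0÷4 = 0, so 2+0+0 = 2.
Sunday + 2 ≡ Tuesday — that's 2124's doomsday.
In March the doomsday date is Mar 14.
Mar 23 is 9 days after Mar 14; 9 mod 7 = 2, so Tuesday + 2 = Thursday.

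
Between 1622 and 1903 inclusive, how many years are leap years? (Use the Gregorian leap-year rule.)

67

Multiples of 4 in [1622,1903]: 70.
Of those, multiples of 100: 3 (not leap unless ÷400).
Multiples of 400: 0.
Leap years = 70 − 3 + 0 = 67.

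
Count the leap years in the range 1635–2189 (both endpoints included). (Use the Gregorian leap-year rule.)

135

Multiples of 4 in [1635,2189]: 139.
Of those, multiples of 100: 5 (not leap unless ÷400).
Multiples of 400: 1.
Leap years = 139 − 5 + 1 = 135.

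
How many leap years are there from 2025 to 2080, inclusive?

14

Multiples of 4 in [2025,2080]: 14.
Of those, multiples of 100: 0 (not leap unless ÷400).
Multiples of 400: 0.
Leap years = 14 − 0 + 0 = 14.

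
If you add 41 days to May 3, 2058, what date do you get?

May has 31 days: +29 → Jun 1, 2058 (12 left).
+12 → Jun 13, 2058.

June 13, 2058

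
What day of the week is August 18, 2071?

Tuesday

Doomsday rule: the anchor day for the 2000s is Tuesday. For year 71: 71÷12 = 5 r 11, and 11÷4 = 2, so 5+11+2 = 18.
Tuesday + 18 ≡ Saturday — that's 2071's doomsday.
In August the doomsday date is Aug 8.
Aug 18 is 10 days after Aug 8; 10 mod 7 = 3, so Saturday + 3 = Tuesday.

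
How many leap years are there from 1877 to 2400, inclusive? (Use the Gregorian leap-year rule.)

127

Multiples of 4 in [1877,2400]: 131.
Of those, multiples of 100: 6 (not leap unless ÷400).
Multiples of 400: 2.
Leap years = 131 − 6 + 2 = 127.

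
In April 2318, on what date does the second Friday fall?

April 12, 2318

April 1, 2318 is a Monday.
The first Friday is therefore April 5 (4 days later).
The second Friday is 5 + 1×7 = April 12.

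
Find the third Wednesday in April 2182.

April 17, 2182

April 1, 2182 is a Monday.
The first Wednesday is therefore April 3 (2 days later).
The third Wednesday is 3 + 2×7 = April 17.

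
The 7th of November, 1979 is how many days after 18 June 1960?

7081

Jun 18, 1960 → Jun 18, 1961: 365 days.
Jun 18, 1961 → Jun 18, 1962: 365 days.
Jun 18, 1962 → Jun 18, 1963: 365 days.
Jun 18, 1963 → Jun 18, 1964: 366 days (Feb 29, 1964 is in that span).
Jun 18, 1964 → Jun 18, 1965: 365 days.
Jun 18, 1965 → Jun 18, 1966: 365 days.
Jun 18, 1966 → Jun 18, 1967: 365 days.
Jun 18, 1967 → Jun 18, 1968: 366 days (Feb 29, 1968 is in that span).
Jun 18, 1968 → Jun 18, 1969: 365 days.
Jun 18, 1969 → Jun 18, 1970: 365 days.
Jun 18, 1970 → Jun 18, 1971: 365 days.
Jun 18, 1971 → Jun 18, 1972: 366 days (Feb 29, 1972 is in that span).
Jun 18, 1972 → Jun 18, 1973: 365 days.
Jun 18, 1973 → Jun 18, 1974: 365 days.
Jun 18, 1974 → Jun 18, 1975: 365 days.
Jun 18, 1975 → Jun 18, 1976: 366 days (Feb 29, 1976 is in that span).
Jun 18, 1976 → Jun 18, 1977: 365 days.
Jun 18, 1977 → Jun 18, 1978: 365 days.
Jun 18, 1978 → Jun 18, 1979: 365 days.
Jun 18, 1979 → Jul 18, 1979: 30 days (June has 30).
Jul 18, 1979 → Aug 18, 1979: 31 days (July has 31).
Aug 18, 1979 → Sep 18, 1979: 31 days (August has 31).
Sep 18, 1979 → Oct 18, 1979: 30 days (September has 30).
Oct 18, 1979 → Nov 7, 1979: 20 days.
Total: 7081 days.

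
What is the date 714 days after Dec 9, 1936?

+365 (one year) → Dec 9, 1937 (349 left).
Dec has 31 days: +23 → Jan 1, 1938 (326 left).
Jan has 31 days: +31 → Feb 1, 1938 (295 left).
Feb has 28 days: +28 → Mar 1, 1938 (267 left).
Mar has 31 days: +31 → Apr 1, 1938 (236 left).
Apr has 30 days: +30 → May 1, 1938 (206 left).
May has 31 days: +31 → Jun 1, 1938 (175 left).
Jun has 30 days: +30 → Jul 1, 1938 (145 left).
Jul has 31 days: +31 → Aug 1, 1938 (114 left).
Aug has 31 days: +31 → Sep 1, 1938 (83 left).
Sep has 30 days: +30 → Oct 1, 1938 (53 left).
Oct has 31 days: +31 → Nov 1, 1938 (22 left).
+22 → Nov 23, 1938.

November 23, 1938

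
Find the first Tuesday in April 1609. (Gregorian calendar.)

April 7, 1609

April 1, 1609 is a Wednesday.
The first Tuesday is therefore April 7 (6 days later).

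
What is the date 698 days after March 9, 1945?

February 5, 1947

+365 (one year) → Mar 9, 1946 (333 left).
Mar has 31 days: +23 → Apr 1, 1946 (310 left).
Apr has 30 days: +30 → May 1, 1946 (280 left).
May has 31 days: +31 → Jun 1, 1946 (249 left).
Jun has 30 days: +30 → Jul 1, 1946 (219 left).
Jul has 31 days: +31 → Aug 1, 1946 (188 left).
Aug has 31 days: +31 → Sep 1, 1946 (157 left).
Sep has 30 days: +30 → Oct 1, 1946 (127 left).
Oct has 31 days: +31 → Nov 1, 1946 (96 left).
Nov has 30 days: +30 → Dec 1, 1946 (66 left).
Dec has 31 days: +31 → Jan 1, 1947 (35 left).
Jan has 31 days: +31 → Feb 1, 1947 (4 left).
+4 → Feb 5, 1947.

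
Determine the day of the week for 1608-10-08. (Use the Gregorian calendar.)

Doomsday rule: the anchor day for the 1600s is Tuesday. For year 08: 8÷12 = 0 r 8, and 8÷4 = 2, so 0+8+2 = 10.
Tuesday + 10 ≡ Friday — that's 1608's doomsday.
In October the doomsday date is Oct 10.
Oct 8 is 2 days before Oct 10; 2 mod 7 = 2, so Friday − 2 = Wednesday.

Wednesday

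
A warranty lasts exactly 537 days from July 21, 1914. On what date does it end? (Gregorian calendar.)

+365 (one year) → Jul 21, 1915 (172 left).
Jul has 31 days: +11 → Aug 1, 1915 (161 left).
Aug has 31 days: +31 → Sep 1, 1915 (130 left).
Sep has 30 days: +30 → Oct 1, 1915 (100 left).
Oct has 31 days: +31 → Nov 1, 1915 (69 left).
Nov has 30 days: +30 → Dec 1, 1915 (39 left).
Dec has 31 days: +31 → Jan 1, 1916 (8 left).
+8 → Jan 9, 1916.

January 9, 1916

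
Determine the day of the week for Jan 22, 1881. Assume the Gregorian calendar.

Doomsday rule: the anchor day for the 1800s is Friday. For year 81: 81÷12 = 6 r 9, and 9÷4 = 2, so 6+9+2 = 17.
Friday + 17 ≡ Monday — that's 1881's doomsday.
In January the doomsday date is Jan 3 (1881 is not a leap year).
Jan 22 is 19 days after Jan 3; 19 mod 7 = 5, so Monday + 5 = Saturday.

Saturday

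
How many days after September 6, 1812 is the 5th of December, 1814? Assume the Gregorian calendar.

820

Sep 6, 1812 → Sep 6, 1813: 365 days.
Sep 6, 1813 → Sep 6, 1814: 365 days.
Sep 6, 1814 → Oct 6, 1814: 30 days (September has 30).
Oct 6, 1814 → Nov 6, 1814: 31 days (October has 31).
Nov 6, 1814 → Dec 5, 1814: 29 days.
Total: 820 days.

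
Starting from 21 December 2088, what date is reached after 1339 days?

+365 (one year) → Dec 21, 2089 (974 left).
+365 (one year) → Dec 21, 2090 (609 left).
+365 (one year) → Dec 21, 2091 (244 left).
Dec has 31 days: +11 → Jan 1, 2092 (233 left).
Jan has 31 days: +31 → Feb 1, 2092 (202 left).
Feb has 29 days: +29 → Mar 1, 2092 (173 left).
Mar has 31 days: +31 → Apr 1, 2092 (142 left).
Apr has 30 days: +30 → May 1, 2092 (112 left).
May has 31 days: +31 → Jun 1, 2092 (81 left).
Jun has 30 days: +30 → Jul 1, 2092 (51 left).
Jul has 31 days: +31 → Aug 1, 2092 (20 left).
+20 → Aug 21, 2092.

August 21, 2092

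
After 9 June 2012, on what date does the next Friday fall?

June 15, 2012

Jun 9, 2012 is a Saturday.
From Saturday to the next Friday is 6 days.
Jun 9, 2012 + 6 = Jun 15, 2012.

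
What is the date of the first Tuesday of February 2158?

February 7, 2158

February 1, 2158 is a Wednesday.
The first Tuesday is therefore February 7 (6 days later).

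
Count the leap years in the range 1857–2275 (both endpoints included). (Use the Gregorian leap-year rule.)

Multiples of 4 in [1857,2275]: 104.
Of those, multiples of 100: 4 (not leap unless ÷400).
Multiples of 400: 1.
Leap years = 104 − 4 + 1 = 101.

101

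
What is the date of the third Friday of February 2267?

February 1, 2267 is a Friday.
The first Friday is therefore February 1 (same day).
The third Friday is 1 + 2×7 = February 15.

February 15, 2267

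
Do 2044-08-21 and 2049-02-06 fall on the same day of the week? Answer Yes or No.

From Aug 21, 2044 to Feb 6, 2049 is 1630 days.
1630 mod 7 = 6, so they are different weekdays.
(Aug 21, 2044 is a Sunday; Feb 6, 2049 is a Saturday.)

No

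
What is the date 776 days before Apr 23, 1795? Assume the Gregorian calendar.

March 8, 1793

−365 (one year) → Apr 23, 1794 (411 left).
−365 (one year) → Apr 23, 1793 (46 left).
−23 → Mar 31, 1793 (end of Mar, 31 days; 23 left).
−23 → Mar 8, 1793.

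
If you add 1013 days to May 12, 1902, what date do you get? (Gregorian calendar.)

+365 (one year) → May 12, 1903 (648 left).
+366 (one year; includes Feb 29, 1904) → May 12, 1904 (282 left).
May has 31 days: +20 → Jun 1, 1904 (262 left).
Jun has 30 days: +30 → Jul 1, 1904 (232 left).
Jul has 31 days: +31 → Aug 1, 1904 (201 left).
Aug has 31 days: +31 → Sep 1, 1904 (170 left).
Sep has 30 days: +30 → Oct 1, 1904 (140 left).
Oct has 31 days: +31 → Nov 1, 1904 (109 left).
Nov has 30 days: +30 → Dec 1, 1904 (79 left).
Dec has 31 days: +31 → Jan 1, 1905 (48 left).
Jan has 31 days: +31 → Feb 1, 1905 (17 left).
+17 → Feb 18, 1905.

February 18, 1905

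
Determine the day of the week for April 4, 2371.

Doomsday rule: the anchor day for the 2300s is Wednesday. For year 71: 71÷12 = 5 r 11, and 11÷4 = 2, so 5+11+2 = 18.
Wednesday + 18 ≡ Sunday — that's 2371's doomsday.
In April the doomsday date is Apr 4.
Apr 4 is the doomsday itself: Sunday.

Sunday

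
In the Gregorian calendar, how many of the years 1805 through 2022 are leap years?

Multiples of 4 in [1805,2022]: 54.
Of those, multiples of 100: 2 (not leap unless ÷400).
Multiples of 400: 1.
Leap years = 54 − 2 + 1 = 53.

53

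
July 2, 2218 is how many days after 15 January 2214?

1629

Jan 15, 2214 → Jan 15, 2215: 365 days.
Jan 15, 2215 → Jan 15, 2216: 365 days.
Jan 15, 2216 → Jan 15, 2217: 366 days (Feb 29, 2216 is in that span).
Jan 15, 2217 → Jan 15, 2218: 365 days.
Jan 15, 2218 → Feb 15, 2218: 31 days (January has 31).
Feb 15, 2218 → Mar 15, 2218: 28 days (February has 28).
Mar 15, 2218 → Apr 15, 2218: 31 days (March has 31).
Apr 15, 2218 → May 15, 2218: 30 days (April has 30).
May 15, 2218 → Jun 15, 2218: 31 days (May has 31).
Jun 15, 2218 → Jul 2, 2218: 17 days.
Total: 1629 days.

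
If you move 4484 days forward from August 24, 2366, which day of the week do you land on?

Sunday

Aug 24, 2366 is a Wednesday.
4484 mod 7 = 4, so 4484 days after a Wednesday is Wednesday + 4 = Sunday.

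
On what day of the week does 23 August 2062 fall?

Doomsday rule: the anchor day for the 2000s is Tuesday. For year 62: 62÷12 = 5 r 2, and 2÷4 = 0, so 5+2+0 = 7.
Tuesday + 7 ≡ Tuesday — that's 2062's doomsday.
In August the doomsday date is Aug 8.
Aug 23 is 15 days after Aug 8; 15 mod 7 = 1, so Tuesday + 1 = Wednesday.

Wednesday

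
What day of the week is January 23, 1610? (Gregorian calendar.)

Doomsday rule: the anchor day for the 1600s is Tuesday. For year 10: 10÷12 = 0 r 10, and 10÷4 = 2, so 0+10+2 = 12.
Tuesday + 12 ≡ Sunday — that's 1610's doomsday.
In January the doomsday date is Jan 3 (1610 is not a leap year).
Jan 23 is 20 days after Jan 3; 20 mod 7 = 6, so Sunday + 6 = Saturday.

Saturday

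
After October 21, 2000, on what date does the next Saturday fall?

October 28, 2000

Oct 21, 2000 is a Saturday.
From Saturday to the next Saturday is 7 days.
Oct 21, 2000 + 7 = Oct 28, 2000.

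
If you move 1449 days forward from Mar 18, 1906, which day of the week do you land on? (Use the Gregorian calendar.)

Sunday

First find the weekday of Mar 18, 1906. Doomsday rule: the anchor day for the 1900s is Wednesday. For year 06: 6÷12 = 0 r 6, and 6÷4 = 1, so 0+6+1 = 7.
Wednesday + 7 ≡ Wednesday — that's 1906's doomsday.
In March the doomsday date is Mar 14.
Mar 18 is 4 days after Mar 14; 4 mod 7 = 4, so Wednesday + 4 = Sunday.
1449 mod 7 = 0, so 1449 days after a Sunday is Sunday + 0 = Sunday.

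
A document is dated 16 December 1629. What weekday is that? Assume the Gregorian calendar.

Sunday

Doomsday rule: the anchor day for the 1600s is Tuesday. For year 29: 29÷12 = 2 r 5, and 5÷4 = 1, so 2+5+1 = 8.
Tuesday + 8 ≡ Wednesday — that's 1629's doomsday.
In December the doomsday date is Dec 12.
Dec 16 is 4 days after Dec 12; 4 mod 7 = 4, so Wednesday + 4 = Sunday.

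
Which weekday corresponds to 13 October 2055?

Wednesday

Doomsday rule: the anchor day for the 2000s is Tuesday. For year 55: 55÷12 = 4 r 7, and 7÷4 = 1, so 4+7+1 = 12.
Tuesday + 12 ≡ Sunday — that's 2055's doomsday.
In October the doomsday date is Oct 10.
Oct 13 is 3 days after Oct 10; 3 mod 7 = 3, so Sunday + 3 = Wednesday.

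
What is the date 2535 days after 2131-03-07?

+366 (one year; includes Feb 29, 2132) → Mar 7, 2132 (2169 left).
+365 (one year) → Mar 7, 2133 (1804 left).
+365 (one year) → Mar 7, 2134 (1439 left).
+365 (one year) → Mar 7, 2135 (1074 left).
+366 (one year; includes Feb 29, 2136) → Mar 7, 2136 (708 left).
+365 (one year) → Mar 7, 2137 (343 left).
Mar has 31 days: +25 → Apr 1, 2137 (318 left).
Apr has 30 days: +30 → May 1, 2137 (288 left).
May has 31 days: +31 → Jun 1, 2137 (257 left).
Jun has 30 days: +30 → Jul 1, 2137 (227 left).
Jul has 31 days: +31 → Aug 1, 2137 (196 left).
Aug has 31 days: +31 → Sep 1, 2137 (165 left).
Sep has 30 days: +30 → Oct 1, 2137 (135 left).
Oct has 31 days: +31 → Nov 1, 2137 (104 left).
Nov has 30 days: +30 → Dec 1, 2137 (74 left).
Dec has 31 days: +31 → Jan 1, 2138 (43 left).
Jan has 31 days: +31 → Feb 1, 2138 (12 left).
+12 → Feb 13, 2138.

February 13, 2138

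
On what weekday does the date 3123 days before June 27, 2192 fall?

Tuesday

First find the weekday of Jun 27, 2192. Doomsday rule: the anchor day for the 2100s is Sunday. For year 92: 92÷12 = 7 r 8, and 8÷4 = 2, so 7+8+2 = 17.
Sunday + 17 ≡ Wednesday — that's 2192's doomsday.
In June the doomsday date is Jun 6.
Jun 27 is 21 days after Jun 6; 21 mod 7 = 0, so Wednesday + 0 = Wednesday.
3123 mod 7 = 1, so 3123 days before a Wednesday is Wednesday − 1 = Tuesday.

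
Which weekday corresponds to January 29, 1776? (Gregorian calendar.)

Monday

Doomsday rule: the anchor day for the 1700s is Sunday. For year 76: 76÷12 = 6 r 4, and 4÷4 = 1, so 6+4+1 = 11.
Sunday + 11 ≡ Thursday — that's 1776's doomsday.
In January the doomsday date is Jan 4 (1776 is a leap year (divisible by 4)).
Jan 29 is 25 days after Jan 4; 25 mod 7 = 4, so Thursday + 4 = Monday.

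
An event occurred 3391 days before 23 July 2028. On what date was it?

April 11, 2019

−366 (one year; includes Feb 29, 2028) → Jul 23, 2027 (3025 left).
−365 (one year) → Jul 23, 2026 (2660 left).
−365 (one year) → Jul 23, 2025 (2295 left).
−365 (one year) → Jul 23, 2024 (1930 left).
−366 (one year; includes Feb 29, 2024) → Jul 23, 2023 (1564 left).
−365 (one year) → Jul 23, 2022 (1199 left).
−365 (one year) → Jul 23, 2021 (834 left).
−365 (one year) → Jul 23, 2020 (469 left).
−366 (one year; includes Feb 29, 2020) → Jul 23, 2019 (103 left).
−23 → Jun 30, 2019 (end of Jun, 30 days; 80 left).
−30 → May 31, 2019 (end of May, 31 days; 50 left).
−31 → Apr 30, 2019 (end of Apr, 30 days; 19 left).
−19 → Apr 11, 2019.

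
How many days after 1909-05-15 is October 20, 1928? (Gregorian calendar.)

May 15, 1909 → May 15, 1910: 365 days.
May 15, 1910 → May 15, 1911: 365 days.
May 15, 1911 → May 15, 1912: 366 days (Feb 29, 1912 is in that span).
May 15, 1912 → May 15, 1913: 365 days.
May 15, 1913 → May 15, 1914: 365 days.
May 15, 1914 → May 15, 1915: 365 days.
May 15, 1915 → May 15, 1916: 366 days (Feb 29, 1916 is in that span).
May 15, 1916 → May 15, 1917: 365 days.
May 15, 1917 → May 15, 1918: 365 days.
May 15, 1918 → May 15, 1919: 365 days.
May 15, 1919 → May 15, 1920: 366 days (Feb 29, 1920 is in that span).
May 15, 1920 → May 15, 1921: 365 days.
May 15, 1921 → May 15, 1922: 365 days.
May 15, 1922 → May 15, 1923: 365 days.
May 15, 1923 → May 15, 1924: 366 days (Feb 29, 1924 is in that span).
May 15, 1924 → May 15, 1925: 365 days.
May 15, 1925 → May 15, 1926: 365 days.
May 15, 1926 → May 15, 1927: 365 days.
May 15, 1927 → May 15, 1928: 366 days (Feb 29, 1928 is in that span).
May 15, 1928 → Jun 15, 1928: 31 days (May has 31).
Jun 15, 1928 → Jul 15, 1928: 30 days (June has 30).
Jul 15, 1928 → Aug 15, 1928: 31 days (July has 31).
Aug 15, 1928 → Sep 15, 1928: 31 days (August has 31).
Sep 15, 1928 → Oct 15, 1928: 30 days (September has 30).
Oct 15, 1928 → Oct 20, 1928: 5 days.
Total: 7098 days.

7098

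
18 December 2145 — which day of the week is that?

Doomsday rule: the anchor day for the 2100s is Sunday. For year 45: 45÷12 = 3 r 9, and 9÷4 = 2, so 3+9+2 = 14.
Sunday + 14 ≡ Sunday — that's 2145's doomsday.
In December the doomsday date is Dec 12.
Dec 18 is 6 days after Dec 12; 6 mod 7 = 6, so Sunday + 6 = Saturday.

Saturday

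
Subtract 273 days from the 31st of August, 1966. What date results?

December 1, 1965

−31 → Jul 31, 1966 (end of Jul, 31 days; 242 left).
−31 → Jun 30, 1966 (end of Jun, 30 days; 211 left).
−30 → May 31, 1966 (end of May, 31 days; 181 left).
−31 → Apr 30, 1966 (end of Apr, 30 days; 150 left).
−30 → Mar 31, 1966 (end of Mar, 31 days; 120 left).
−31 → Feb 28, 1966 (end of Feb, 28 days; 89 left).
−28 → Jan 31, 1966 (end of Jan, 31 days; 61 left).
−31 → Dec 31, 1965 (end of Dec, 31 days; 30 left).
−30 → Dec 1, 1965.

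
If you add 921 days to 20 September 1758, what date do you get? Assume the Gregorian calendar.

March 29, 1761

+365 (one year) → Sep 20, 1759 (556 left).
+366 (one year; includes Feb 29, 1760) → Sep 20, 1760 (190 left).
Sep has 30 days: +11 → Oct 1, 1760 (179 left).
Oct has 31 days: +31 → Nov 1, 1760 (148 left).
Nov has 30 days: +30 → Dec 1, 1760 (118 left).
Dec has 31 days: +31 → Jan 1, 1761 (87 left).
Jan has 31 days: +31 → Feb 1, 1761 (56 left).
Feb has 28 days: +28 → Mar 1, 1761 (28 left).
+28 → Mar 29, 1761.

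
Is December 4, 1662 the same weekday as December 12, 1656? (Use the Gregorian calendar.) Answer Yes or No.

From Dec 12, 1656 to Dec 4, 1662 is 2183 days.
2183 mod 7 = 6, so they are different weekdays.
(Dec 12, 1656 is a Tuesday; Dec 4, 1662 is a Monday.)

No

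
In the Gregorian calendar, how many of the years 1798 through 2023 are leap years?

Multiples of 4 in [1798,2023]: 56.
Of those, multiples of 100: 3 (not leap unless ÷400).
Multiples of 400: 1.
Leap years = 56 − 3 + 1 = 54.

54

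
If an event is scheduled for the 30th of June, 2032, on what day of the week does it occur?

Doomsday rule: the anchor day for the 2000s is Tuesday. For year 32: 32÷12 = 2 r 8, and 8÷4 = 2, so 2+8+2 = 12.
Tuesday + 12 ≡ Sunday — that's 2032's doomsday.
In June the doomsday date is Jun 6.
Jun 30 is 24 days after Jun 6; 24 mod 7 = 3, so Sunday + 3 = Wednesday.

Wednesday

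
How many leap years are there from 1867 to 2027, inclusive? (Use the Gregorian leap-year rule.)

39

Multiples of 4 in [1867,2027]: 40.
Of those, multiples of 100: 2 (not leap unless ÷400).
Multiples of 400: 1.
Leap years = 40 − 2 + 1 = 39.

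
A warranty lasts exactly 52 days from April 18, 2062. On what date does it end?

June 9, 2062

Apr has 30 days: +13 → May 1, 2062 (39 left).
May has 31 days: +31 → Jun 1, 2062 (8 left).
+8 → Jun 9, 2062.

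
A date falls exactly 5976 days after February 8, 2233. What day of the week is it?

Feb 8, 2233 is a Friday.
5976 mod 7 = 5, so 5976 days after a Friday is Friday + 5 = Wednesday.

Wednesday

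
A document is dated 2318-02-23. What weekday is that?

Saturday

Doomsday rule: the anchor day for the 2300s is Wednesday. For year 18: 18÷12 = 1 r 6, and 6÷4 = 1, so 1+6+1 = 8.
Wednesday + 8 ≡ Thursday — that's 2318's doomsday.
In February the doomsday date is Feb 28 (2318 is not a leap year).
Feb 23 is 5 days before Feb 28; 5 mod 7 = 5, so Thursday − 5 = Saturday.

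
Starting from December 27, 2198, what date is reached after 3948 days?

+365 (one year) → Dec 27, 2199 (3583 left).
+365 (one year) → Dec 27, 2200 (3218 left).
+365 (one year) → Dec 27, 2201 (2853 left).
+365 (one year) → Dec 27, 2202 (2488 left).
+365 (one year) → Dec 27, 2203 (2123 left).
+366 (one year; includes Feb 29, 2204) → Dec 27, 2204 (1757 left).
+365 (one year) → Dec 27, 2205 (1392 left).
+365 (one year) → Dec 27, 2206 (1027 left).
+365 (one year) → Dec 27, 2207 (662 left).
+366 (one year; includes Feb 29, 2208) → Dec 27, 2208 (296 left).
Dec has 31 days: +5 → Jan 1, 2209 (291 left).
Jan has 31 days: +31 → Feb 1, 2209 (260 left).
Feb has 28 days: +28 → Mar 1, 2209 (232 left).
Mar has 31 days: +31 → Apr 1, 2209 (201 left).
Apr has 30 days: +30 → May 1, 2209 (171 left).
May has 31 days: +31 → Jun 1, 2209 (140 left).
Jun has 30 days: +30 → Jul 1, 2209 (110 left).
Jul has 31 days: +31 → Aug 1, 2209 (79 left).
Aug has 31 days: +31 → Sep 1, 2209 (48 left).
Sep has 30 days: +30 → Oct 1, 2209 (18 left).
+18 → Oct 19, 2209.

October 19, 2209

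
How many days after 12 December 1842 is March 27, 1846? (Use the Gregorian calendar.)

1201

Dec 12, 1842 → Dec 12, 1843: 365 days.
Dec 12, 1843 → Dec 12, 1844: 366 days (Feb 29, 1844 is in that span).
Dec 12, 1844 → Dec 12, 1845: 365 days.
Dec 12, 1845 → Jan 12, 1846: 31 days (December has 31).
Jan 12, 1846 → Feb 12, 1846: 31 days (January has 31).
Feb 12, 1846 → Mar 12, 1846: 28 days (February has 28).
Mar 12, 1846 → Mar 27, 1846: 15 days.
Total: 1201 days.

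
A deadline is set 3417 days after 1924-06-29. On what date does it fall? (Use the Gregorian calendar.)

+365 (one year) → Jun 29, 1925 (3052 left).
+365 (one year) → Jun 29, 1926 (2687 left).
+365 (one year) → Jun 29, 1927 (2322 left).
+366 (one year; includes Feb 29, 1928) → Jun 29, 1928 (1956 left).
+365 (one year) → Jun 29, 1929 (1591 left).
+365 (one year) → Jun 29, 1930 (1226 left).
+365 (one year) → Jun 29, 1931 (861 left).
+366 (one year; includes Feb 29, 1932) → Jun 29, 1932 (495 left).
+365 (one year) → Jun 29, 1933 (130 left).
Jun has 30 days: +2 → Jul 1, 1933 (128 left).
Jul has 31 days: +31 → Aug 1, 1933 (97 left).
Aug has 31 days: +31 → Sep 1, 1933 (66 left).
Sep has 30 days: +30 → Oct 1, 1933 (36 left).
Oct has 31 days: +31 → Nov 1, 1933 (5 left).
+5 → Nov 6, 1933.

November 6, 1933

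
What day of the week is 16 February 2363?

Saturday

Doomsday rule: the anchor day for the 2300s is Wednesday. For year 63: 63÷12 = 5 r 3, and 3÷4 = 0, so 5+3+0 = 8.
Wednesday + 8 ≡ Thursday — that's 2363's doomsday.
In February the doomsday date is Feb 28 (2363 is not a leap year).
Feb 16 is 12 days before Feb 28; 12 mod 7 = 5, so Thursday − 5 = Saturday.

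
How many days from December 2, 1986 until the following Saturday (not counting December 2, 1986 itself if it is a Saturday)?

4

Dec 2, 1986 is a Tuesday.
From Tuesday to the next Saturday is 4 days.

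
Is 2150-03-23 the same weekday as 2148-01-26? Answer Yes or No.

From Jan 26, 2148 to Mar 23, 2150 is 787 days.
787 mod 7 = 3, so they are different weekdays.
(Jan 26, 2148 is a Friday; Mar 23, 2150 is a Monday.)

No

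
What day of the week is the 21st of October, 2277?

Doomsday rule: the anchor day for the 2200s is Friday. For year 77: 77÷12 = 6 r 5, and 5÷4 = 1, so 6+5+1 = 12.
Friday + 12 ≡ Wednesday — that's 2277's doomsday.
In October the doomsday date is Oct 10.
Oct 21 is 11 days after Oct 10; 11 mod 7 = 4, so Wednesday + 4 = Sunday.

Sunday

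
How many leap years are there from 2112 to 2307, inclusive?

Multiples of 4 in [2112,2307]: 49.
Of those, multiples of 100: 2 (not leap unless ÷400).
Multiples of 400: 0.
Leap years = 49 − 2 + 0 = 47.

47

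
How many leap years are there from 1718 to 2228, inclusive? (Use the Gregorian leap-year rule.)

Multiples of 4 in [1718,2228]: 128.
Of those, multiples of 100: 5 (not leap unless ÷400).
Multiples of 400: 1.
Leap years = 128 − 5 + 1 = 124.

124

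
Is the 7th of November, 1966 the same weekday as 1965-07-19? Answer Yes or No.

From Jul 19, 1965 to Nov 7, 1966 is 476 days.
476 mod 7 = 0, so they are the same weekday.
(Jul 19, 1965 is a Monday; Nov 7, 1966 is a Monday.)

Yes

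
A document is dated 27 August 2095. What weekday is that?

Doomsday rule: the anchor day for the 2000s is Tuesday. For year 95: 95÷12 = 7 r 11, and 11÷4 = 2, so 7+11+2 = 20.
Tuesday + 20 ≡ Monday — that's 2095's doomsday.
In August the doomsday date is Aug 8.
Aug 27 is 19 days after Aug 8; 19 mod 7 = 5, so Monday + 5 = Saturday.

Saturday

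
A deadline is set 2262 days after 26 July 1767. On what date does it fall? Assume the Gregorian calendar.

October 4, 1773

+366 (one year; includes Feb 29, 1768) → Jul 26, 1768 (1896 left).
+365 (one year) → Jul 26, 1769 (1531 left).
+365 (one year) → Jul 26, 1770 (1166 left).
+365 (one year) → Jul 26, 1771 (801 left).
+366 (one year; includes Feb 29, 1772) → Jul 26, 1772 (435 left).
+365 (one year) → Jul 26, 1773 (70 left).
Jul has 31 days: +6 → Aug 1, 1773 (64 left).
Aug has 31 days: +31 → Sep 1, 1773 (33 left).
Sep has 30 days: +30 → Oct 1, 1773 (3 left).
+3 → Oct 4, 1773.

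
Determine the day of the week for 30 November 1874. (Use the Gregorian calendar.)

Monday

Doomsday rule: the anchor day for the 1800s is Friday. For year 74: 74÷12 = 6 r 2, and 2÷4 = 0, so 6+2+0 = 8.
Friday + 8 ≡ Saturday — that's 1874's doomsday.
In November the doomsday date is Nov 7.
Nov 30 is 23 days after Nov 7; 23 mod 7 = 2, so Saturday + 2 = Monday.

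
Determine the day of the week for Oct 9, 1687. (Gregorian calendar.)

Doomsday rule: the anchor day for the 1600s is Tuesday. For year 87: 87÷12 = 7 r 3, and 3÷4 = 0, so 7+3+0 = 10.
Tuesday + 10 ≡ Friday — that's 1687's doomsday.
In October the doomsday date is Oct 10.
Oct 9 is 1 day before Oct 10; 1 mod 7 = 1, so Friday − 1 = Thursday.

Thursday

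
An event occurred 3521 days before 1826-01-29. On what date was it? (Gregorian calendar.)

−365 (one year) → Jan 29, 1825 (3156 left).
−366 (one year; includes Feb 29, 1824) → Jan 29, 1824 (2790 left).
−365 (one year) → Jan 29, 1823 (2425 left).
−365 (one year) → Jan 29, 1822 (2060 left).
−365 (one year) → Jan 29, 1821 (1695 left).
−366 (one year; includes Feb 29, 1820) → Jan 29, 1820 (1329 left).
−365 (one year) → Jan 29, 1819 (964 left).
−365 (one year) → Jan 29, 1818 (599 left).
−365 (one year) → Jan 29, 1817 (234 left).
−29 → Dec 31, 1816 (end of Dec, 31 days; 205 left).
−31 → Nov 30, 1816 (end of Nov, 30 days; 174 left).
−30 → Oct 31, 1816 (end of Oct, 31 days; 144 left).
−31 → Sep 30, 1816 (end of Sep, 30 days; 113 left).
−30 → Aug 31, 1816 (end of Aug, 31 days; 83 left).
−31 → Jul 31, 1816 (end of Jul, 31 days; 52 left).
−31 → Jun 30, 1816 (end of Jun, 30 days; 21 left).
−21 → Jun 9, 1816.

June 9, 1816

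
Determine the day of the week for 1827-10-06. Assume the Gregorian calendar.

Saturday

Doomsday rule: the anchor day for the 1800s is Friday. For year 27: 27÷12 = 2 r 3, and 3÷4 = 0, so 2+3+0 = 5.
Friday + 5 ≡ Wednesday — that's 1827's doomsday.
In October the doomsday date is Oct 10.
Oct 6 is 4 days before Oct 10; 4 mod 7 = 4, so Wednesday − 4 = Saturday.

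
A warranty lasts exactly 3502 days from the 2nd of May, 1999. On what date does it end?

+366 (one year; includes Feb 29, 2000) → May 2, 2000 (3136 left).
+365 (one year) → May 2, 2001 (2771 left).
+365 (one year) → May 2, 2002 (2406 left).
+365 (one year) → May 2, 2003 (2041 left).
+366 (one year; includes Feb 29, 2004) → May 2, 2004 (1675 left).
+365 (one year) → May 2, 2005 (1310 left).
+365 (one year) → May 2, 2006 (945 left).
+365 (one year) → May 2, 2007 (580 left).
+366 (one year; includes Feb 29, 2008) → May 2, 2008 (214 left).
May has 31 days: +30 → Jun 1, 2008 (184 left).
Jun has 30 days: +30 → Jul 1, 2008 (154 left).
Jul has 31 days: +31 → Aug 1, 2008 (123 left).
Aug has 31 days: +31 → Sep 1, 2008 (92 left).
Sep has 30 days: +30 → Oct 1, 2008 (62 left).
Oct has 31 days: +31 → Nov 1, 2008 (31 left).
Nov has 30 days: +30 → Dec 1, 2008 (1 left).
+1 → Dec 2, 2008.

December 2, 2008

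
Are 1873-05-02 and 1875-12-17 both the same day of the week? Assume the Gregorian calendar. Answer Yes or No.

Yes

From May 2, 1873 to Dec 17, 1875 is 959 days.
959 mod 7 = 0, so they are the same weekday.
(May 2, 1873 is a Friday; Dec 17, 1875 is a Friday.)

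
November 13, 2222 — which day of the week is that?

Wednesday

Doomsday rule: the anchor day for the 2200s is Friday. For year 22: 22÷12 = 1 r 10, and 10÷4 = 2, so 1+10+2 = 13.
Friday + 13 ≡ Thursday — that's 2222's doomsday.
In November the doomsday date is Nov 7.
Nov 13 is 6 days after Nov 7; 6 mod 7 = 6, so Thursday + 6 = Wednesday.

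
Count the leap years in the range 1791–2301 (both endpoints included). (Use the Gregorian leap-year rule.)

123

Multiples of 4 in [1791,2301]: 128.
Of those, multiples of 100: 6 (not leap unless ÷400).
Multiples of 400: 1.
Leap years = 128 − 6 + 1 = 123.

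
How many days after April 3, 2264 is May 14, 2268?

1502

Apr 3, 2264 → Apr 3, 2265: 365 days.
Apr 3, 2265 → Apr 3, 2266: 365 days.
Apr 3, 2266 → Apr 3, 2267: 365 days.
Apr 3, 2267 → Apr 3, 2268: 366 days (Feb 29, 2268 is in that span).
Apr 3, 2268 → May 3, 2268: 30 days (April has 30).
May 3, 2268 → May 14, 2268: 11 days.
Total: 1502 days.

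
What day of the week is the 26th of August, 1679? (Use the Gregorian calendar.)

Saturday

Doomsday rule: the anchor day for the 1600s is Tuesday. For year 79: 79÷12 = 6 r 7, and 7÷4 = 1, so 6+7+1 = 14.
Tuesday + 14 ≡ Tuesday — that's 1679's doomsday.
In August the doomsday date is Aug 8.
Aug 26 is 18 days after Aug 8; 18 mod 7 = 4, so Tuesday + 4 = Saturday.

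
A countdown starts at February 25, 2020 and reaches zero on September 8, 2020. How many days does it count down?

196

Feb 25, 2020 → Mar 25, 2020: 29 days (February has 29).
Mar 25, 2020 → Apr 25, 2020: 31 days (March has 31).
Apr 25, 2020 → May 25, 2020: 30 days (April has 30).
May 25, 2020 → Jun 25, 2020: 31 days (May has 31).
Jun 25, 2020 → Jul 25, 2020: 30 days (June has 30).
Jul 25, 2020 → Aug 25, 2020: 31 days (July has 31).
Aug 25, 2020 → Sep 8, 2020: 14 days.
Total: 196 days.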